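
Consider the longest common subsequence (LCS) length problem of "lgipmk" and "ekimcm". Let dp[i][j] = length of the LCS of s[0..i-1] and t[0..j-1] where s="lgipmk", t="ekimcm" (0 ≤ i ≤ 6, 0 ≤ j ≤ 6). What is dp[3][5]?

1

   ''  e  k  i  m  c  m
''  0  0  0  0  0  0  0
 l  0  0  0  0  0  0  0
 g  0  0  0  0  0  0  0
 i  0  0  0  1  1  1  1
 p  0  0  0  1  1  1  1
 m  0  0  0  1  2  2  2
 k  0  0  1  1  2  2  2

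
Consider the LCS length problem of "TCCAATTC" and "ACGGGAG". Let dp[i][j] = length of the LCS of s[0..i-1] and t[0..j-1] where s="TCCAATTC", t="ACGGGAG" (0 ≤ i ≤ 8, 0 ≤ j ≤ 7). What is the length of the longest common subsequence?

   ''  A  C  G  G  G  A  G
''  0  0  0  0  0  0  0  0
 T  0  0  0  0  0  0  0  0
 C  0  0  1  1  1  1  1  1
 C  0  0  1  1  1  1  1  1
 A  0  1  1  1  1  1  2  2
 A  0  1  1  1  1  1  2  2
 T  0  1  1  1  1  1  2  2
 T  0  1  1  1  1  1  2  2
 C  0  1  2  2  2  2  2  2

2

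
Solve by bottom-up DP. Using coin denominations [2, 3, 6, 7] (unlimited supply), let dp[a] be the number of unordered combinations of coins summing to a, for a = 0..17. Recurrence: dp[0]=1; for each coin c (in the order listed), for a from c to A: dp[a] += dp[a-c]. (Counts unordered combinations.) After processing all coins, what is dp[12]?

after  coin     0     1     2     3     4     5     6     7     8     9    10    11    12    13    14    15    16    17
          2     1     0     1     0     1     0     1     0     1     0     1     0     1     0     1     0     1     0
          3     1     0     1     1     1     1     2     1     2     2     2     2     3     2     3     3     3     3
          6     1     0     1     1     1     1     3     1     3     3     3     3     6     3     6     6     6     6
          7     1     0     1     1     1     1     3     2     3     4     4     4     7     6     8     9    10    10

7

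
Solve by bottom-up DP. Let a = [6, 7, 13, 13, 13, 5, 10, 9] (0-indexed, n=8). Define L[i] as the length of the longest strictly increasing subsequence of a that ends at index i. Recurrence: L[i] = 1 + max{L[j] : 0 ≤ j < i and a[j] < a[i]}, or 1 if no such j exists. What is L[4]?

   i    0    1    2    3    4    5    6    7
a[i]    6    7   13   13   13    5   10    9
L[i]    1    2    3    3    3    1    3    3

3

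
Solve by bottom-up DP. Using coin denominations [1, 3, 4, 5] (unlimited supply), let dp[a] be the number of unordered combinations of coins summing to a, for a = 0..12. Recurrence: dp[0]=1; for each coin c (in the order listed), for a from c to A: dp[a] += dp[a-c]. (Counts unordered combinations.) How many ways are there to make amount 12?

17

after  coin     0     1     2     3     4     5     6     7     8     9    10    11    12
          1     1     1     1     1     1     1     1     1     1     1     1     1     1
          3     1     1     1     2     2     2     3     3     3     4     4     4     5
          4     1     1     1     2     3     3     4     5     6     7     8     9    11
          5     1     1     1     2     3     4     5     6     8    10    12    14    17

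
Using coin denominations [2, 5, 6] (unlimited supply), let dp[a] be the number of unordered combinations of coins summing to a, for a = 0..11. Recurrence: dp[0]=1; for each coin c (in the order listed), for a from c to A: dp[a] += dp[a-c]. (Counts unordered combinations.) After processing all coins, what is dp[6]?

2

after  coin     0     1     2     3     4     5     6     7     8     9    10    11
          2     1     0     1     0     1     0     1     0     1     0     1     0
          5     1     0     1     0     1     1     1     1     1     1     2     1
          6     1     0     1     0     1     1     2     1     2     1     3     2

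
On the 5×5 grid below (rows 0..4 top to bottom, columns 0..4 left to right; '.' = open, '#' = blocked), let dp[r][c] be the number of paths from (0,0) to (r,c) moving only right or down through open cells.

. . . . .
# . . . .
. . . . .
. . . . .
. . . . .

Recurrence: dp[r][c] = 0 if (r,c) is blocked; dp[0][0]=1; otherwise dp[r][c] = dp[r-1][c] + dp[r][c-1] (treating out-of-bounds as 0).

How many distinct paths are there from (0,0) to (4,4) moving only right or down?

r\c   0   1   2   3   4
  0   1   1   1   1   1
  1   0   1   2   3   4
  2   0   1   3   6  10
  3   0   1   4  10  20
  4   0   1   5  15  35

35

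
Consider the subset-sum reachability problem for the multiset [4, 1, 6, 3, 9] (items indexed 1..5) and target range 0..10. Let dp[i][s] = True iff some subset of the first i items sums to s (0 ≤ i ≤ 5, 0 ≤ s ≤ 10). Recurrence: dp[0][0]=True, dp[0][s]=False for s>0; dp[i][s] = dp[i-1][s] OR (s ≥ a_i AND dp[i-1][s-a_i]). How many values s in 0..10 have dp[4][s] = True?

10

i\s   0   1   2   3   4   5   6   7   8   9  10
  0   T   F   F   F   F   F   F   F   F   F   F
  1   T   F   F   F   T   F   F   F   F   F   F
  2   T   T   F   F   T   T   F   F   F   F   F
  3   T   T   F   F   T   T   T   T   F   F   T
  4   T   T   F   T   T   T   T   T   T   T   T
  5   T   T   F   T   T   T   T   T   T   T   T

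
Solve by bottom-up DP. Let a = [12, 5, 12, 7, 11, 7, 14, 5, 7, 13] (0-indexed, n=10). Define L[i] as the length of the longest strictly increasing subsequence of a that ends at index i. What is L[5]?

   i    0    1    2    3    4    5    6    7    8    9
a[i]   12    5   12    7   11    7   14    5    7   13
L[i]    1    1    2    2    3    2    4    1    2    4

2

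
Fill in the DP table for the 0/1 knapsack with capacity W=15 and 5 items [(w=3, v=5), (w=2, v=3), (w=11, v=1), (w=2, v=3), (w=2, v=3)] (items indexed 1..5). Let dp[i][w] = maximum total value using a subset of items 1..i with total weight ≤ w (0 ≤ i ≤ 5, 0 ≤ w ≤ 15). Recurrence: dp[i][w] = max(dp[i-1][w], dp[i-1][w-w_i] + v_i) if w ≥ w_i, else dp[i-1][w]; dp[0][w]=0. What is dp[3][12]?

i\w   0   1   2   3   4   5   6   7   8   9  10  11  12  13  14  15
  0   0   0   0   0   0   0   0   0   0   0   0   0   0   0   0   0
  1   0   0   0   5   5   5   5   5   5   5   5   5   5   5   5   5
  2   0   0   3   5   5   8   8   8   8   8   8   8   8   8   8   8
  3   0   0   3   5   5   8   8   8   8   8   8   8   8   8   8   8
  4   0   0   3   5   6   8   8  11  11  11  11  11  11  11  11  11
  5   0   0   3   5   6   8   9  11  11  14  14  14  14  14  14  14

8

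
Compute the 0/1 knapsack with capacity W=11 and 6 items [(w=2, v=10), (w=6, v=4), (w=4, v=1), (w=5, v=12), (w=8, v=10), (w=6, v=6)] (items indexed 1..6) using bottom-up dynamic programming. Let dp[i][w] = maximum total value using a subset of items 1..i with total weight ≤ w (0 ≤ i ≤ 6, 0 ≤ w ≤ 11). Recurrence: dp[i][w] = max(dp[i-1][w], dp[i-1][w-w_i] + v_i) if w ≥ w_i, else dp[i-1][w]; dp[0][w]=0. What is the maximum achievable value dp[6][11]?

i\w   0   1   2   3   4   5   6   7   8   9  10  11
  0   0   0   0   0   0   0   0   0   0   0   0   0
  1   0   0  10  10  10  10  10  10  10  10  10  10
  2   0   0  10  10  10  10  10  10  14  14  14  14
  3   0   0  10  10  10  10  11  11  14  14  14  14
  4   0   0  10  10  10  12  12  22  22  22  22  23
  5   0   0  10  10  10  12  12  22  22  22  22  23
  6   0   0  10  10  10  12  12  22  22  22  22  23

23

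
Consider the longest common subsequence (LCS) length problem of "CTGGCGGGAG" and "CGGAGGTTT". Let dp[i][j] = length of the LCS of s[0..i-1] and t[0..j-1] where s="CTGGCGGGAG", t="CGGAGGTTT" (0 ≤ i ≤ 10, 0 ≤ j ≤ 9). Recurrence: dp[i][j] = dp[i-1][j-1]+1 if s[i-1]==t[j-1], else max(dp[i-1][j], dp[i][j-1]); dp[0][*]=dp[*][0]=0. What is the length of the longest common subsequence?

5

   ''  C  G  G  A  G  G  T  T  T
''  0  0  0  0  0  0  0  0  0  0
 C  0  1  1  1  1  1  1  1  1  1
 T  0  1  1  1  1  1  1  2  2  2
 G  0  1  2  2  2  2  2  2  2  2
 G  0  1  2  3  3  3  3  3  3  3
 C  0  1  2  3  3  3  3  3  3  3
 G  0  1  2  3  3  4  4  4  4  4
 G  0  1  2  3  3  4  5  5  5  5
 G  0  1  2  3  3  4  5  5  5  5
 A  0  1  2  3  4  4  5  5  5  5
 G  0  1  2  3  4  5  5  5  5  5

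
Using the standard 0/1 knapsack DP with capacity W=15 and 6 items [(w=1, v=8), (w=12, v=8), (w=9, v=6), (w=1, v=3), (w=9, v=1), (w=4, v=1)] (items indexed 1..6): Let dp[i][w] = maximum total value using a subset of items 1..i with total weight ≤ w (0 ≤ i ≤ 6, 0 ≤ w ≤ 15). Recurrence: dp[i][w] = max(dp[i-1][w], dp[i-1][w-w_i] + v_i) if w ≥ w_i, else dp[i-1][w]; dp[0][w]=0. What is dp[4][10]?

14

i\w   0   1   2   3   4   5   6   7   8   9  10  11  12  13  14  15
  0   0   0   0   0   0   0   0   0   0   0   0   0   0   0   0   0
  1   0   8   8   8   8   8   8   8   8   8   8   8   8   8   8   8
  2   0   8   8   8   8   8   8   8   8   8   8   8   8  16  16  16
  3   0   8   8   8   8   8   8   8   8   8  14  14  14  16  16  16
  4   0   8  11  11  11  11  11  11  11  11  14  17  17  17  19  19
  5   0   8  11  11  11  11  11  11  11  11  14  17  17  17  19  19
  6   0   8  11  11  11  11  12  12  12  12  14  17  17  17  19  19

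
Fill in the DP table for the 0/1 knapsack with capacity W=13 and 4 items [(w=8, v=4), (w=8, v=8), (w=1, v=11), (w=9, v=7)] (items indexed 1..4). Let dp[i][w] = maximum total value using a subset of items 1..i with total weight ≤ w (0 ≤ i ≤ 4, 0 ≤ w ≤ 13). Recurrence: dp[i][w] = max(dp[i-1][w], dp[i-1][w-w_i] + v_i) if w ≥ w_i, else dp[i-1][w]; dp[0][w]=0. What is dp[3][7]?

i\w   0   1   2   3   4   5   6   7   8   9  10  11  12  13
  0   0   0   0   0   0   0   0   0   0   0   0   0   0   0
  1   0   0   0   0   0   0   0   0   4   4   4   4   4   4
  2   0   0   0   0   0   0   0   0   8   8   8   8   8   8
  3   0  11  11  11  11  11  11  11  11  19  19  19  19  19
  4   0  11  11  11  11  11  11  11  11  19  19  19  19  19

11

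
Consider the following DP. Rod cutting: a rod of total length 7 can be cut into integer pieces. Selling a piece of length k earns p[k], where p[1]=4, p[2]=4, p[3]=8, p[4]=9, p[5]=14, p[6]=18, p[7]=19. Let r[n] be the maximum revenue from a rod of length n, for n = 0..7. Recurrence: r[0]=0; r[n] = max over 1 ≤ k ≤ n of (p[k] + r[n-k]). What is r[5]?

   n    0    1    2    3    4    5    6    7
r[n]    0    4    8   12   16   20   24   28

20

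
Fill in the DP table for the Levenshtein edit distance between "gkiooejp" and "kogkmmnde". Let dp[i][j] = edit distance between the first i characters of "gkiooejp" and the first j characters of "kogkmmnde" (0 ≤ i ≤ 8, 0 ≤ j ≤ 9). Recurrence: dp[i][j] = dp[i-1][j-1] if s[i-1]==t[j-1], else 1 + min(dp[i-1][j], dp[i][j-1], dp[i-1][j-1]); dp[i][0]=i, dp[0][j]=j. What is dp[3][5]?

3

   ''  k  o  g  k  m  m  n  d  e
''  0  1  2  3  4  5  6  7  8  9
 g  1  1  2  2  3  4  5  6  7  8
 k  2  1  2  3  2  3  4  5  6  7
 i  3  2  2  3  3  3  4  5  6  7
 o  4  3  2  3  4  4  4  5  6  7
 o  5  4  3  3  4  5  5  5  6  7
 e  6  5  4  4  4  5  6  6  6  6
 j  7  6  5  5  5  5  6  7  7  7
 p  8  7  6  6  6  6  6  7  8  8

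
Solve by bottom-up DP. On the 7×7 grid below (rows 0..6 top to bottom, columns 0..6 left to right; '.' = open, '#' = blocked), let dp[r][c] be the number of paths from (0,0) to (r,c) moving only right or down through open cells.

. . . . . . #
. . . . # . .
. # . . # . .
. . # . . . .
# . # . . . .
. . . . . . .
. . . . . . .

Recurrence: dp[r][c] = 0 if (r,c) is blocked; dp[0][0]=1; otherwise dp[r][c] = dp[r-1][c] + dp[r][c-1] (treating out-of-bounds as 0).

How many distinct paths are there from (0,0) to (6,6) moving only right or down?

r\c   0   1   2   3   4   5   6
  0   1   1   1   1   1   1   0
  1   1   2   3   4   0   1   1
  2   1   0   3   7   0   1   2
  3   1   1   0   7   7   8  10
  4   0   1   0   7  14  22  32
  5   0   1   1   8  22  44  76
  6   0   1   2  10  32  76 152

152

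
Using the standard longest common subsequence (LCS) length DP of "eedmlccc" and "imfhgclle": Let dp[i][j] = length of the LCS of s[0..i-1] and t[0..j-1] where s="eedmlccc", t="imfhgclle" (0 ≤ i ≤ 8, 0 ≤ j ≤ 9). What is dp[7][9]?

   ''  i  m  f  h  g  c  l  l  e
''  0  0  0  0  0  0  0  0  0  0
 e  0  0  0  0  0  0  0  0  0  1
 e  0  0  0  0  0  0  0  0  0  1
 d  0  0  0  0  0  0  0  0  0  1
 m  0  0  1  1  1  1  1  1  1  1
 l  0  0  1  1  1  1  1  2  2  2
 c  0  0  1  1  1  1  2  2  2  2
 c  0  0  1  1  1  1  2  2  2  2
 c  0  0  1  1  1  1  2  2  2  2

2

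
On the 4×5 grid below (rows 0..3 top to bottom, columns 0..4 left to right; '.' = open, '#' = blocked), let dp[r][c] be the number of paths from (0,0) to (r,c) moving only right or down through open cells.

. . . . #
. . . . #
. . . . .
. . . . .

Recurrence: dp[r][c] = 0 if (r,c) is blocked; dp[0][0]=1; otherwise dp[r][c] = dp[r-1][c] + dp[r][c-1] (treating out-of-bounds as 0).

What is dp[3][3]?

r\c   0   1   2   3   4
  0   1   1   1   1   0
  1   1   2   3   4   0
  2   1   3   6  10  10
  3   1   4  10  20  30

20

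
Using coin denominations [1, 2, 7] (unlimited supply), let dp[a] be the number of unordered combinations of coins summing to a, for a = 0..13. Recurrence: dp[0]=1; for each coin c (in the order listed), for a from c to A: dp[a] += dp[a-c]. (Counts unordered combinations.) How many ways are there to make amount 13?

11

after  coin     0     1     2     3     4     5     6     7     8     9    10    11    12    13
          1     1     1     1     1     1     1     1     1     1     1     1     1     1     1
          2     1     1     2     2     3     3     4     4     5     5     6     6     7     7
          7     1     1     2     2     3     3     4     5     6     7     8     9    10    11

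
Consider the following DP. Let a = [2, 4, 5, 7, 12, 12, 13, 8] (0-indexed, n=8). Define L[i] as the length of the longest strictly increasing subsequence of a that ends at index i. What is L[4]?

5

   i    0    1    2    3    4    5    6    7
a[i]    2    4    5    7   12   12   13    8
L[i]    1    2    3    4    5    5    6    5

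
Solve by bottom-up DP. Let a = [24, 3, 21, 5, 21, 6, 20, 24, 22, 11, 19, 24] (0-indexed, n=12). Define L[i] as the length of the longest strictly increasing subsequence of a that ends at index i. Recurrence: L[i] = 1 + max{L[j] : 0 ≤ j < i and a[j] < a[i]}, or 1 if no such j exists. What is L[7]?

5

   i    0    1    2    3    4    5    6    7    8    9   10   11
a[i]   24    3   21    5   21    6   20   24   22   11   19   24
L[i]    1    1    2    2    3    3    4    5    5    4    5    6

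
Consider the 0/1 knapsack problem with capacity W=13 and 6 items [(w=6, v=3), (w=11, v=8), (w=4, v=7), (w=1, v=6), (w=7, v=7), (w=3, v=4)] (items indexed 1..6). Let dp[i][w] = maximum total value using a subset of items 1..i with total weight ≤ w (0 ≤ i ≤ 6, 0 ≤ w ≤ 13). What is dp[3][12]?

10

i\w   0   1   2   3   4   5   6   7   8   9  10  11  12  13
  0   0   0   0   0   0   0   0   0   0   0   0   0   0   0
  1   0   0   0   0   0   0   3   3   3   3   3   3   3   3
  2   0   0   0   0   0   0   3   3   3   3   3   8   8   8
  3   0   0   0   0   7   7   7   7   7   7  10  10  10  10
  4   0   6   6   6   7  13  13  13  13  13  13  16  16  16
  5   0   6   6   6   7  13  13  13  13  13  13  16  20  20
  6   0   6   6   6  10  13  13  13  17  17  17  17  20  20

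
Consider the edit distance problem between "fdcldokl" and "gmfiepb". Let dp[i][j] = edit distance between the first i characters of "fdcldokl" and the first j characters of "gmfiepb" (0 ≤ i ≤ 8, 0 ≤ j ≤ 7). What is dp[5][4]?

5

   ''  g  m  f  i  e  p  b
''  0  1  2  3  4  5  6  7
 f  1  1  2  2  3  4  5  6
 d  2  2  2  3  3  4  5  6
 c  3  3  3  3  4  4  5  6
 l  4  4  4  4  4  5  5  6
 d  5  5  5  5  5  5  6  6
 o  6  6  6  6  6  6  6  7
 k  7  7  7  7  7  7  7  7
 l  8  8  8  8  8  8  8  8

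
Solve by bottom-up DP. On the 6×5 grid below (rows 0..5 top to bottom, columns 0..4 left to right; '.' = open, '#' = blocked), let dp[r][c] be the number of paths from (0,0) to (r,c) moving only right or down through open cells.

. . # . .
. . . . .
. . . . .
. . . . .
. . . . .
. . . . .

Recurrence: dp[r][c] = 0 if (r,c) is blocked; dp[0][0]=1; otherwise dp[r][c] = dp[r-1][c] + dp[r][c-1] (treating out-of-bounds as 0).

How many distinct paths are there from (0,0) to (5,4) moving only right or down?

105

r\c   0   1   2   3   4
  0   1   1   0   0   0
  1   1   2   2   2   2
  2   1   3   5   7   9
  3   1   4   9  16  25
  4   1   5  14  30  55
  5   1   6  20  50 105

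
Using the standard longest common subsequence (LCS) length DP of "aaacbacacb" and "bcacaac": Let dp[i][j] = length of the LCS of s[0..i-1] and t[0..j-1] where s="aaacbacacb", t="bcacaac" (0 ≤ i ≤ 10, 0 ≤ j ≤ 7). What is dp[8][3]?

3

   ''  b  c  a  c  a  a  c
''  0  0  0  0  0  0  0  0
 a  0  0  0  1  1  1  1  1
 a  0  0  0  1  1  2  2  2
 a  0  0  0  1  1  2  3  3
 c  0  0  1  1  2  2  3  4
 b  0  1  1  1  2  2  3  4
 a  0  1  1  2  2  3  3  4
 c  0  1  2  2  3  3  3  4
 a  0  1  2  3  3  4  4  4
 c  0  1  2  3  4  4  4  5
 b  0  1  2  3  4  4  4  5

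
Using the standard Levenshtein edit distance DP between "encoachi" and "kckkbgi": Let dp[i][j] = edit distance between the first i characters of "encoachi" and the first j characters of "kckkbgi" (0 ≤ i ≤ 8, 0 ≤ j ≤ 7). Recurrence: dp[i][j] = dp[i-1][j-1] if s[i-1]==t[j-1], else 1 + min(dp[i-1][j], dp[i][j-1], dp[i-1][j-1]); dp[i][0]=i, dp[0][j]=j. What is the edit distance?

6

   ''  k  c  k  k  b  g  i
''  0  1  2  3  4  5  6  7
 e  1  1  2  3  4  5  6  7
 n  2  2  2  3  4  5  6  7
 c  3  3  2  3  4  5  6  7
 o  4  4  3  3  4  5  6  7
 a  5  5  4  4  4  5  6  7
 c  6  6  5  5  5  5  6  7
 h  7  7  6  6  6  6  6  7
 i  8  8  7  7  7  7  7  6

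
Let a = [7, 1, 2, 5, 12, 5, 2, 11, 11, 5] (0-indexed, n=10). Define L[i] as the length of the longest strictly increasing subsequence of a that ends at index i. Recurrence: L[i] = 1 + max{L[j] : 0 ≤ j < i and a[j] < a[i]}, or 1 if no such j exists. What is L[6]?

   i    0    1    2    3    4    5    6    7    8    9
a[i]    7    1    2    5   12    5    2   11   11    5
L[i]    1    1    2    3    4    3    2    4    4    3

2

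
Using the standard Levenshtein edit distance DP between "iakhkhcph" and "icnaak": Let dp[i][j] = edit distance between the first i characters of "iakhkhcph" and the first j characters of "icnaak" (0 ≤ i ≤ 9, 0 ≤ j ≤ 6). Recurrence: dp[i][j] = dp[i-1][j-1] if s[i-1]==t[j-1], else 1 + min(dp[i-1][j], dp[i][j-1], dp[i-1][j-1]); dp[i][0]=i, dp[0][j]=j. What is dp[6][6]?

   ''  i  c  n  a  a  k
''  0  1  2  3  4  5  6
 i  1  0  1  2  3  4  5
 a  2  1  1  2  2  3  4
 k  3  2  2  2  3  3  3
 h  4  3  3  3  3  4  4
 k  5  4  4  4  4  4  4
 h  6  5  5  5  5  5  5
 c  7  6  5  6  6  6  6
 p  8  7  6  6  7  7  7
 h  9  8  7  7  7  8  8

5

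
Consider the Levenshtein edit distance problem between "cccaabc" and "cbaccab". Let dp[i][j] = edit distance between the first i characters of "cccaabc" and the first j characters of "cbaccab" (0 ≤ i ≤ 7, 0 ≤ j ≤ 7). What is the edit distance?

   ''  c  b  a  c  c  a  b
''  0  1  2  3  4  5  6  7
 c  1  0  1  2  3  4  5  6
 c  2  1  1  2  2  3  4  5
 c  3  2  2  2  2  2  3  4
 a  4  3  3  2  3  3  2  3
 a  5  4  4  3  3  4  3  3
 b  6  5  4  4  4  4  4  3
 c  7  6  5  5  4  4  5  4

4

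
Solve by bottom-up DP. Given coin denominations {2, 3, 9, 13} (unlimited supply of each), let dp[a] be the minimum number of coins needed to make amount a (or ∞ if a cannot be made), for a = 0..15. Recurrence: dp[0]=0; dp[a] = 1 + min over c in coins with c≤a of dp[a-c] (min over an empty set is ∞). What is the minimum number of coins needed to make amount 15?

 a  0  1  2  3  4  5  6  7  8  9 10 11 12 13 14 15
dp  0  -  1  1  2  2  2  3  3  1  4  2  2  1  3  2
(- denotes ∞ / unreachable)

2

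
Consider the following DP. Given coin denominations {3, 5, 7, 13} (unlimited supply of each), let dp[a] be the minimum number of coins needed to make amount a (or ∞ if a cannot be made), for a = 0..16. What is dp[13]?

 a  0  1  2  3  4  5  6  7  8  9 10 11 12 13 14 15 16
dp  0  -  -  1  -  1  2  1  2  3  2  3  2  1  2  3  2
(- denotes ∞ / unreachable)

1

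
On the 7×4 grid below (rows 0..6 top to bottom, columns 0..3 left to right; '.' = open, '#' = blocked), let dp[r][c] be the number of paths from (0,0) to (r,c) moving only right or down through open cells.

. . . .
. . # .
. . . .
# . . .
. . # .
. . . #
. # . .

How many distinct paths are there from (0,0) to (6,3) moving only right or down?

r\c   0   1   2   3
  0   1   1   1   1
  1   1   2   0   1
  2   1   3   3   4
  3   0   3   6  10
  4   0   3   0  10
  5   0   3   3   0
  6   0   0   3   3

3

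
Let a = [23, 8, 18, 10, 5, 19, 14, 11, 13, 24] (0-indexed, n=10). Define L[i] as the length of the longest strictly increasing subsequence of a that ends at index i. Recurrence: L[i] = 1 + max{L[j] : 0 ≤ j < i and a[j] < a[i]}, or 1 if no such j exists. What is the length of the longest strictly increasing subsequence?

   i    0    1    2    3    4    5    6    7    8    9
a[i]   23    8   18   10    5   19   14   11   13   24
L[i]    1    1    2    2    1    3    3    3    4    5

5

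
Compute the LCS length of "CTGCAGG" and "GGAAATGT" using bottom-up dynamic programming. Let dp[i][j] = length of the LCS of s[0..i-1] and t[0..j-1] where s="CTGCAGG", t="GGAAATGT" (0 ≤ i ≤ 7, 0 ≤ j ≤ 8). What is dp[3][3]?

1

   ''  G  G  A  A  A  T  G  T
''  0  0  0  0  0  0  0  0  0
 C  0  0  0  0  0  0  0  0  0
 T  0  0  0  0  0  0  1  1  1
 G  0  1  1  1  1  1  1  2  2
 C  0  1  1  1  1  1  1  2  2
 A  0  1  1  2  2  2  2  2  2
 G  0  1  2  2  2  2  2  3  3
 G  0  1  2  2  2  2  2  3  3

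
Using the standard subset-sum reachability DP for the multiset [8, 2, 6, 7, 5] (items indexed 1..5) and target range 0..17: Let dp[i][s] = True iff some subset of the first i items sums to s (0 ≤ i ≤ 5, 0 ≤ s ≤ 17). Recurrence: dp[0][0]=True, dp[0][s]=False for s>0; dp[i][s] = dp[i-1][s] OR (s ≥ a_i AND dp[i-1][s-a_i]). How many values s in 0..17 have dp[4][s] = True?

i\s   0   1   2   3   4   5   6   7   8   9  10  11  12  13  14  15  16  17
  0   T   F   F   F   F   F   F   F   F   F   F   F   F   F   F   F   F   F
  1   T   F   F   F   F   F   F   F   T   F   F   F   F   F   F   F   F   F
  2   T   F   T   F   F   F   F   F   T   F   T   F   F   F   F   F   F   F
  3   T   F   T   F   F   F   T   F   T   F   T   F   F   F   T   F   T   F
  4   T   F   T   F   F   F   T   T   T   T   T   F   F   T   T   T   T   T
  5   T   F   T   F   F   T   T   T   T   T   T   T   T   T   T   T   T   T

12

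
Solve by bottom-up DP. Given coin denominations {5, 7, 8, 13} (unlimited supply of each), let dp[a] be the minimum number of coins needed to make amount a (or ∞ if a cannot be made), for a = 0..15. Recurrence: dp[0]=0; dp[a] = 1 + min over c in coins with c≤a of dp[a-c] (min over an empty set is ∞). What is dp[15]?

2

 a  0  1  2  3  4  5  6  7  8  9 10 11 12 13 14 15
dp  0  -  -  -  -  1  -  1  1  -  2  -  2  1  2  2
(- denotes ∞ / unreachable)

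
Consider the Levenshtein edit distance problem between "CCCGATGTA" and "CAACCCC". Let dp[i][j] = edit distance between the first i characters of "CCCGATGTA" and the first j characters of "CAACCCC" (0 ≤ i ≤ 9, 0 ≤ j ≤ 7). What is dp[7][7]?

   ''  C  A  A  C  C  C  C
''  0  1  2  3  4  5  6  7
 C  1  0  1  2  3  4  5  6
 C  2  1  1  2  2  3  4  5
 C  3  2  2  2  2  2  3  4
 G  4  3  3  3  3  3  3  4
 A  5  4  3  3  4  4  4  4
 T  6  5  4  4  4  5  5  5
 G  7  6  5  5  5  5  6  6
 T  8  7  6  6  6  6  6  7
 A  9  8  7  6  7  7  7  7

6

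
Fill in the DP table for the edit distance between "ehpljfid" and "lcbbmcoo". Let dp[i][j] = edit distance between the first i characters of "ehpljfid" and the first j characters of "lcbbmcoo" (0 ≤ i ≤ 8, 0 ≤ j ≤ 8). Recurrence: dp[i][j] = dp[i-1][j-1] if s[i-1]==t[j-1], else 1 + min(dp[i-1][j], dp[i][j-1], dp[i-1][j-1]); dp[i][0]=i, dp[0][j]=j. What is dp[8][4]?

7

   ''  l  c  b  b  m  c  o  o
''  0  1  2  3  4  5  6  7  8
 e  1  1  2  3  4  5  6  7  8
 h  2  2  2  3  4  5  6  7  8
 p  3  3  3  3  4  5  6  7  8
 l  4  3  4  4  4  5  6  7  8
 j  5  4  4  5  5  5  6  7  8
 f  6  5  5  5  6  6  6  7  8
 i  7  6  6  6  6  7  7  7  8
 d  8  7  7  7  7  7  8  8  8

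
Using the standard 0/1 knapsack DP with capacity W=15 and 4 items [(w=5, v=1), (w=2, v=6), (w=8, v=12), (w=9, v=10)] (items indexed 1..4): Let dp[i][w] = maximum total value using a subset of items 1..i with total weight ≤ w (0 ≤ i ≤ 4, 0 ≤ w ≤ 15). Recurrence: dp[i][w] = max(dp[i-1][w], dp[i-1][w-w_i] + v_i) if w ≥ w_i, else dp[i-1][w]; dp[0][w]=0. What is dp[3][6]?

i\w   0   1   2   3   4   5   6   7   8   9  10  11  12  13  14  15
  0   0   0   0   0   0   0   0   0   0   0   0   0   0   0   0   0
  1   0   0   0   0   0   1   1   1   1   1   1   1   1   1   1   1
  2   0   0   6   6   6   6   6   7   7   7   7   7   7   7   7   7
  3   0   0   6   6   6   6   6   7  12  12  18  18  18  18  18  19
  4   0   0   6   6   6   6   6   7  12  12  18  18  18  18  18  19

6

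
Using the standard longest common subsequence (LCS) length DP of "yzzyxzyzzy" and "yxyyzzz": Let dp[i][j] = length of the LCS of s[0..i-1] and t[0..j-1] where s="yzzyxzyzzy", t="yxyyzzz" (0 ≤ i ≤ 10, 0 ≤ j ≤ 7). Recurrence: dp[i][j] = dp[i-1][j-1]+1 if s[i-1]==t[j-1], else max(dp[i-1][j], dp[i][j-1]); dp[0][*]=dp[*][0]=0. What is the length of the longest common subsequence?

   ''  y  x  y  y  z  z  z
''  0  0  0  0  0  0  0  0
 y  0  1  1  1  1  1  1  1
 z  0  1  1  1  1  2  2  2
 z  0  1  1  1  1  2  3  3
 y  0  1  1  2  2  2  3  3
 x  0  1  2  2  2  2  3  3
 z  0  1  2  2  2  3  3  4
 y  0  1  2  3  3  3  3  4
 z  0  1  2  3  3  4  4  4
 z  0  1  2  3  3  4  5  5
 y  0  1  2  3  4  4  5  5

5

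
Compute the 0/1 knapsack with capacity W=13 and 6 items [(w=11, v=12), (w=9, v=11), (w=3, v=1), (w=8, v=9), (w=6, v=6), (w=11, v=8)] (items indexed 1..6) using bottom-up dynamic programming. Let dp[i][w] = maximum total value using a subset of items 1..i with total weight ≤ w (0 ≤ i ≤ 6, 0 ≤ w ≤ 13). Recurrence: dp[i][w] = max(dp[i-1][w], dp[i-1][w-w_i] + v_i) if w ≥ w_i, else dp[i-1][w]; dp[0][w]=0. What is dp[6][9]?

11

i\w   0   1   2   3   4   5   6   7   8   9  10  11  12  13
  0   0   0   0   0   0   0   0   0   0   0   0   0   0   0
  1   0   0   0   0   0   0   0   0   0   0   0  12  12  12
  2   0   0   0   0   0   0   0   0   0  11  11  12  12  12
  3   0   0   0   1   1   1   1   1   1  11  11  12  12  12
  4   0   0   0   1   1   1   1   1   9  11  11  12  12  12
  5   0   0   0   1   1   1   6   6   9  11  11  12  12  12
  6   0   0   0   1   1   1   6   6   9  11  11  12  12  12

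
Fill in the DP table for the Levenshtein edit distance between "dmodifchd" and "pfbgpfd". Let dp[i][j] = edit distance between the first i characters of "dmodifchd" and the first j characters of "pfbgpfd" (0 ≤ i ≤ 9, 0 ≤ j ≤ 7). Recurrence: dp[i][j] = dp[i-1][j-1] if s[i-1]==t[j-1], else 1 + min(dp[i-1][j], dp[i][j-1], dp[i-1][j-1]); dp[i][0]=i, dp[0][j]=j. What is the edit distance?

7

   ''  p  f  b  g  p  f  d
''  0  1  2  3  4  5  6  7
 d  1  1  2  3  4  5  6  6
 m  2  2  2  3  4  5  6  7
 o  3  3  3  3  4  5  6  7
 d  4  4  4  4  4  5  6  6
 i  5  5  5  5  5  5  6  7
 f  6  6  5  6  6  6  5  6
 c  7  7  6  6  7  7  6  6
 h  8  8  7  7  7  8  7  7
 d  9  9  8  8  8  8  8  7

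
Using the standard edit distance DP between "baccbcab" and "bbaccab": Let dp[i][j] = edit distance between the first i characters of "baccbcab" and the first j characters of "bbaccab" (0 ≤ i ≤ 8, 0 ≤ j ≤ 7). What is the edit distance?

3

   ''  b  b  a  c  c  a  b
''  0  1  2  3  4  5  6  7
 b  1  0  1  2  3  4  5  6
 a  2  1  1  1  2  3  4  5
 c  3  2  2  2  1  2  3  4
 c  4  3  3  3  2  1  2  3
 b  5  4  3  4  3  2  2  2
 c  6  5  4  4  4  3  3  3
 a  7  6  5  4  5  4  3  4
 b  8  7  6  5  5  5  4  3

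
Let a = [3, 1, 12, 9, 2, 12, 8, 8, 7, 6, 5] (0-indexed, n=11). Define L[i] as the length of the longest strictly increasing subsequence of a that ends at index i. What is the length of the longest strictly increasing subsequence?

3

   i    0    1    2    3    4    5    6    7    8    9   10
a[i]    3    1   12    9    2   12    8    8    7    6    5
L[i]    1    1    2    2    2    3    3    3    3    3    3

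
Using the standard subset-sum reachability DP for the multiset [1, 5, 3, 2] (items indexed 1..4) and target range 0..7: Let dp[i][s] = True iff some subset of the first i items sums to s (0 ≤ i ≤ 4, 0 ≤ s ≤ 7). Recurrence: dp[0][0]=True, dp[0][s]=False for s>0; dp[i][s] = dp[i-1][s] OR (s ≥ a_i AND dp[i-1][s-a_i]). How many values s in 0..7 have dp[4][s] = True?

8

i\s   0   1   2   3   4   5   6   7
  0   T   F   F   F   F   F   F   F
  1   T   T   F   F   F   F   F   F
  2   T   T   F   F   F   T   T   F
  3   T   T   F   T   T   T   T   F
  4   T   T   T   T   T   T   T   T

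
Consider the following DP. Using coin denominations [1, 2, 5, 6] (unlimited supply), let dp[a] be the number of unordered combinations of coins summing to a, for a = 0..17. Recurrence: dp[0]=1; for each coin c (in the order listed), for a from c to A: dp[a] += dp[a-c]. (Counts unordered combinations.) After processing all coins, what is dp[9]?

10

after  coin     0     1     2     3     4     5     6     7     8     9    10    11    12    13    14    15    16    17
          1     1     1     1     1     1     1     1     1     1     1     1     1     1     1     1     1     1     1
          2     1     1     2     2     3     3     4     4     5     5     6     6     7     7     8     8     9     9
          5     1     1     2     2     3     4     5     6     7     8    10    11    13    14    16    18    20    22
          6     1     1     2     2     3     4     6     7     9    10    13    15    19    21    25    28    33    37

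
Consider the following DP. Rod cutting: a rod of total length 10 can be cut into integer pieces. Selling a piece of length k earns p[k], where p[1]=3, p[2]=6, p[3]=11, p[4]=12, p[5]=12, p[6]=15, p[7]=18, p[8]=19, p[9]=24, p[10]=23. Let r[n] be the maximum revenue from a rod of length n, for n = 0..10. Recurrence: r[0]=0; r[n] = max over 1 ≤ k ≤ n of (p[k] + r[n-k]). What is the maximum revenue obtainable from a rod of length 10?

36

   n    0    1    2    3    4    5    6    7    8    9   10
r[n]    0    3    6   11   14   17   22   25   28   33   36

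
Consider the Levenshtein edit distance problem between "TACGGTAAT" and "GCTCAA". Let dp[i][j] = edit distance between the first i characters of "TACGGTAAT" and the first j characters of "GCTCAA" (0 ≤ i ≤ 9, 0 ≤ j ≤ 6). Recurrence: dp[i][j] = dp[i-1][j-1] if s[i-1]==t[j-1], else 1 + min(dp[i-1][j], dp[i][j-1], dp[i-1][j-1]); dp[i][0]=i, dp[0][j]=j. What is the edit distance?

6

   ''  G  C  T  C  A  A
''  0  1  2  3  4  5  6
 T  1  1  2  2  3  4  5
 A  2  2  2  3  3  3  4
 C  3  3  2  3  3  4  4
 G  4  3  3  3  4  4  5
 G  5  4  4  4  4  5  5
 T  6  5  5  4  5  5  6
 A  7  6  6  5  5  5  5
 A  8  7  7  6  6  5  5
 T  9  8  8  7  7  6  6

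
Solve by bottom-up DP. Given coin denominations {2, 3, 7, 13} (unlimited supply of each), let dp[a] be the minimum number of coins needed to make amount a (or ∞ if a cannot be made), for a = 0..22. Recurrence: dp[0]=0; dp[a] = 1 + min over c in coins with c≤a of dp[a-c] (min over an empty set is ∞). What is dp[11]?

 a  0  1  2  3  4  5  6  7  8  9 10 11 12 13 14 15 16 17 18 19 20 21 22
dp  0  -  1  1  2  2  2  1  3  2  2  3  3  1  2  2  2  3  3  3  2  3  3
(- denotes ∞ / unreachable)

3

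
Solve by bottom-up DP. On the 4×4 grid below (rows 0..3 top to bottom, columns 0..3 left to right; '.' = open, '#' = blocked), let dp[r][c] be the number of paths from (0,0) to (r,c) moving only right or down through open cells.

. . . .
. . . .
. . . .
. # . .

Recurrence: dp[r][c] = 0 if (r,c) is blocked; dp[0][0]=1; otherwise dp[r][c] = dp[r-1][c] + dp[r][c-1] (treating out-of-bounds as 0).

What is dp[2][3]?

10

r\c   0   1   2   3
  0   1   1   1   1
  1   1   2   3   4
  2   1   3   6  10
  3   1   0   6  16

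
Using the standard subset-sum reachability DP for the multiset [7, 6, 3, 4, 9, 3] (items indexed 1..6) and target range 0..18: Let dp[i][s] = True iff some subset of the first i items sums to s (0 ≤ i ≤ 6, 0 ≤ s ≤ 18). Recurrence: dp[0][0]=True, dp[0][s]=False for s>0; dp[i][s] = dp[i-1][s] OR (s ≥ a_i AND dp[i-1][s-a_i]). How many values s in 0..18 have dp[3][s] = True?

8

i\s   0   1   2   3   4   5   6   7   8   9  10  11  12  13  14  15  16  17  18
  0   T   F   F   F   F   F   F   F   F   F   F   F   F   F   F   F   F   F   F
  1   T   F   F   F   F   F   F   T   F   F   F   F   F   F   F   F   F   F   F
  2   T   F   F   F   F   F   T   T   F   F   F   F   F   T   F   F   F   F   F
  3   T   F   F   T   F   F   T   T   F   T   T   F   F   T   F   F   T   F   F
  4   T   F   F   T   T   F   T   T   F   T   T   T   F   T   T   F   T   T   F
  5   T   F   F   T   T   F   T   T   F   T   T   T   T   T   T   T   T   T   T
  6   T   F   F   T   T   F   T   T   F   T   T   T   T   T   T   T   T   T   T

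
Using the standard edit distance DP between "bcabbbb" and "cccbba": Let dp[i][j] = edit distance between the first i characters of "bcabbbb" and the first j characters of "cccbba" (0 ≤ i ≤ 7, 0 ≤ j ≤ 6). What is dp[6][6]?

3

   ''  c  c  c  b  b  a
''  0  1  2  3  4  5  6
 b  1  1  2  3  3  4  5
 c  2  1  1  2  3  4  5
 a  3  2  2  2  3  4  4
 b  4  3  3  3  2  3  4
 b  5  4  4  4  3  2  3
 b  6  5  5  5  4  3  3
 b  7  6  6  6  5  4  4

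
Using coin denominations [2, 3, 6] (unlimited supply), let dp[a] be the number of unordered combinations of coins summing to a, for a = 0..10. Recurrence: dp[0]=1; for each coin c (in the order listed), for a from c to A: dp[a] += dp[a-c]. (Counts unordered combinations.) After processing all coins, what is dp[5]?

1

after  coin     0     1     2     3     4     5     6     7     8     9    10
          2     1     0     1     0     1     0     1     0     1     0     1
          3     1     0     1     1     1     1     2     1     2     2     2
          6     1     0     1     1     1     1     3     1     3     3     3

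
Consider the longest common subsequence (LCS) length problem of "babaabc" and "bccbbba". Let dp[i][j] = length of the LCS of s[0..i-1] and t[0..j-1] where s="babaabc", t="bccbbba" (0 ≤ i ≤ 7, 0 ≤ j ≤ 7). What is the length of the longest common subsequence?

   ''  b  c  c  b  b  b  a
''  0  0  0  0  0  0  0  0
 b  0  1  1  1  1  1  1  1
 a  0  1  1  1  1  1  1  2
 b  0  1  1  1  2  2  2  2
 a  0  1  1  1  2  2  2  3
 a  0  1  1  1  2  2  2  3
 b  0  1  1  1  2  3  3  3
 c  0  1  2  2  2  3  3  3

3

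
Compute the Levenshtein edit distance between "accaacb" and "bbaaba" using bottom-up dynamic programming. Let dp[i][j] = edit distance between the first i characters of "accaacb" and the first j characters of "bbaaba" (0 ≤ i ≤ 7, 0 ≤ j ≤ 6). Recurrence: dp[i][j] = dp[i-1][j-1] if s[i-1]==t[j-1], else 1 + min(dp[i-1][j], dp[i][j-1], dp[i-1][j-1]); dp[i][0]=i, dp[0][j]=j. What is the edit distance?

5

   ''  b  b  a  a  b  a
''  0  1  2  3  4  5  6
 a  1  1  2  2  3  4  5
 c  2  2  2  3  3  4  5
 c  3  3  3  3  4  4  5
 a  4  4  4  3  3  4  4
 a  5  5  5  4  3  4  4
 c  6  6  6  5  4  4  5
 b  7  6  6  6  5  4  5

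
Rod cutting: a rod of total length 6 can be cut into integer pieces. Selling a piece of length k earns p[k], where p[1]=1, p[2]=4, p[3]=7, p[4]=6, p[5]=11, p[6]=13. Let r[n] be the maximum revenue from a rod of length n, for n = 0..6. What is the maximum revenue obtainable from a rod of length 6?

   n    0    1    2    3    4    5    6
r[n]    0    1    4    7    8   11   14

14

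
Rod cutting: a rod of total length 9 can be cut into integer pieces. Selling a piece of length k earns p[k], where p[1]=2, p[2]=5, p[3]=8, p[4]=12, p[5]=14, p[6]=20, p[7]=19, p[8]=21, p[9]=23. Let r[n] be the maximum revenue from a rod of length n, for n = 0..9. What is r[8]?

   n    0    1    2    3    4    5    6    7    8    9
r[n]    0    2    5    8   12   14   20   22   25   28

25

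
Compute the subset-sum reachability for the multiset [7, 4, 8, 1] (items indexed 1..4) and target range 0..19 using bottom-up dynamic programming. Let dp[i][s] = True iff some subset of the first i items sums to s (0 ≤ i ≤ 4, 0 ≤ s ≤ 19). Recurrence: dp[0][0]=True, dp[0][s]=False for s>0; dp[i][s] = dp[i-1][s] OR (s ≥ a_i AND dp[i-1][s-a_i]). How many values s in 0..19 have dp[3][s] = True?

8

i\s   0   1   2   3   4   5   6   7   8   9  10  11  12  13  14  15  16  17  18  19
  0   T   F   F   F   F   F   F   F   F   F   F   F   F   F   F   F   F   F   F   F
  1   T   F   F   F   F   F   F   T   F   F   F   F   F   F   F   F   F   F   F   F
  2   T   F   F   F   T   F   F   T   F   F   F   T   F   F   F   F   F   F   F   F
  3   T   F   F   F   T   F   F   T   T   F   F   T   T   F   F   T   F   F   F   T
  4   T   T   F   F   T   T   F   T   T   T   F   T   T   T   F   T   T   F   F   T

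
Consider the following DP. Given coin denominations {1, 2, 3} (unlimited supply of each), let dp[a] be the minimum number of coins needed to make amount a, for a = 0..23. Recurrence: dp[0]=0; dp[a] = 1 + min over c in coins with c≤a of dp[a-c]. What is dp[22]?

 a  0  1  2  3  4  5  6  7  8  9 10 11 12 13 14 15 16 17 18 19 20 21 22 23
dp  0  1  1  1  2  2  2  3  3  3  4  4  4  5  5  5  6  6  6  7  7  7  8  8

8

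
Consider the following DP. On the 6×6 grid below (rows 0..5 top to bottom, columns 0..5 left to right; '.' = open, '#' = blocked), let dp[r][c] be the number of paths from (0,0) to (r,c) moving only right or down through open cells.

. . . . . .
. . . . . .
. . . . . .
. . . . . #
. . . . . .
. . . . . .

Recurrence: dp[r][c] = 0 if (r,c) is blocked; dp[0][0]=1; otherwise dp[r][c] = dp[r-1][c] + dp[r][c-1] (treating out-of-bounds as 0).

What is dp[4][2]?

15

r\c   0   1   2   3   4   5
  0   1   1   1   1   1   1
  1   1   2   3   4   5   6
  2   1   3   6  10  15  21
  3   1   4  10  20  35   0
  4   1   5  15  35  70  70
  5   1   6  21  56 126 196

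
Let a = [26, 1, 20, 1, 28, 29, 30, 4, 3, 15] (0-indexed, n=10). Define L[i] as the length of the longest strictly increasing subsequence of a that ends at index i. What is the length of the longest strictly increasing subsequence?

5

   i    0    1    2    3    4    5    6    7    8    9
a[i]   26    1   20    1   28   29   30    4    3   15
L[i]    1    1    2    1    3    4    5    2    2    3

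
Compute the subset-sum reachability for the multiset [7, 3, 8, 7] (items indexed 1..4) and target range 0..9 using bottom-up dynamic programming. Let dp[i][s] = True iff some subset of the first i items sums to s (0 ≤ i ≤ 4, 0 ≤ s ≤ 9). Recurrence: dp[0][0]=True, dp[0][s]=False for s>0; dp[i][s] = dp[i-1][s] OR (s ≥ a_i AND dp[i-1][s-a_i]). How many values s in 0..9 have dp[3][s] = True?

i\s   0   1   2   3   4   5   6   7   8   9
  0   T   F   F   F   F   F   F   F   F   F
  1   T   F   F   F   F   F   F   T   F   F
  2   T   F   F   T   F   F   F   T   F   F
  3   T   F   F   T   F   F   F   T   T   F
  4   T   F   F   T   F   F   F   T   T   F

4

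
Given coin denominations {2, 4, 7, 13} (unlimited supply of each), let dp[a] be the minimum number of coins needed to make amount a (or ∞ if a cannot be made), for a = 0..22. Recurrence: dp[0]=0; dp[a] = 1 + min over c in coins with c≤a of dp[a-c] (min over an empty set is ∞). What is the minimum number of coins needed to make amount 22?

 a  0  1  2  3  4  5  6  7  8  9 10 11 12 13 14 15 16 17 18 19 20 21 22
dp  0  -  1  -  1  -  2  1  2  2  3  2  3  1  2  2  3  2  3  3  2  3  3
(- denotes ∞ / unreachable)

3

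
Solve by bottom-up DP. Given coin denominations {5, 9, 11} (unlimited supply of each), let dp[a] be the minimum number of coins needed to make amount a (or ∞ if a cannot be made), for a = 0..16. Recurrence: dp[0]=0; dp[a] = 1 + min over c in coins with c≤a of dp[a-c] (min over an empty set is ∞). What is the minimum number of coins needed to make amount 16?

2

 a  0  1  2  3  4  5  6  7  8  9 10 11 12 13 14 15 16
dp  0  -  -  -  -  1  -  -  -  1  2  1  -  -  2  3  2
(- denotes ∞ / unreachable)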